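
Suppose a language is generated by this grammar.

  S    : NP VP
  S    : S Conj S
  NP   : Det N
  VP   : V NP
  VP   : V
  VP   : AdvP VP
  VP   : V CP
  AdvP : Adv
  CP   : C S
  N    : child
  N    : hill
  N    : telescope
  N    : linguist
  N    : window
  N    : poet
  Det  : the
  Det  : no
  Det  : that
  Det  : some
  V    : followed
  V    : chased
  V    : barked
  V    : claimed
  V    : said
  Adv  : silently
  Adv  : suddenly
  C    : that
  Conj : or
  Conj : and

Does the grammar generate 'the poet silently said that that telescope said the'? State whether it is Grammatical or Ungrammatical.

Ungrammatical

For S → NP VP, the only prefix that parses as NP is 'the poet', but the remainder 'silently said that that telescope said the' is not a VP under these rules. The alternative S rule S → S Conj S likewise has no satisfying split.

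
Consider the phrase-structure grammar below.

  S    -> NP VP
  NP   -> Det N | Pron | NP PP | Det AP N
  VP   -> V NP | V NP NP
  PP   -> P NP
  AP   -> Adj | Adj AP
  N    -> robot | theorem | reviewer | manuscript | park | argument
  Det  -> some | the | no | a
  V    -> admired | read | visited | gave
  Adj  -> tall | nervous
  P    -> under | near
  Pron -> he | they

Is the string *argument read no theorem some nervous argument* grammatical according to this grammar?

For S → NP VP, no prefix of the string parses as an NP.

Ungrammatical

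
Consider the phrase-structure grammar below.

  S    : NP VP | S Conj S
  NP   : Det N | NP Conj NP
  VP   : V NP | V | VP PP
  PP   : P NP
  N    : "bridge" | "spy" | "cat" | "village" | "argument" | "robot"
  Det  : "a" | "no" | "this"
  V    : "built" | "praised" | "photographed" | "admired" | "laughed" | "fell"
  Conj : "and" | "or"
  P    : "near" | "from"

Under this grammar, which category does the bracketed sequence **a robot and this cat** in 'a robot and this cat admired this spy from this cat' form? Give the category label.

S
  NP
    NP
      Det: a
      N: robot
    Conj: and
    NP
      Det: this
      N: cat
  VP
    VP
      V: admired
      NP
        Det: this
        N: spy
    PP
      P: from
      NP
        Det: this
        N: cat
The span 'a robot and this cat' is the NP node built by NP → NP Conj NP.

NP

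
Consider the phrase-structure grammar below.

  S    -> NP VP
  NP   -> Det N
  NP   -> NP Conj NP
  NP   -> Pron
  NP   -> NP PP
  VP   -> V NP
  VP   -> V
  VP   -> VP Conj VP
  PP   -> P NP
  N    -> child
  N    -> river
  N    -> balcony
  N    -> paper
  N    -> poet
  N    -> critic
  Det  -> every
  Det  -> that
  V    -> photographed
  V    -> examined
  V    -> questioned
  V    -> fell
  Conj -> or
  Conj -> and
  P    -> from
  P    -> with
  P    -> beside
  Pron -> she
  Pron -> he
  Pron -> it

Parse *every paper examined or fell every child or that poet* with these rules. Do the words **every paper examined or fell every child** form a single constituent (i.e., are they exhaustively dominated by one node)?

No

[S [NP [Det every] [N paper]] [VP [VP [V examined]] [Conj or] [VP [V fell] [NP [NP [Det every] [N child]] [Conj or] [NP [Det that] [N poet]]]]]]
The smallest constituent containing 'every paper examined or fell every child' is the S spanning 'every paper examined or fell every child or that poet'; no single node in the tree dominates exactly the given words.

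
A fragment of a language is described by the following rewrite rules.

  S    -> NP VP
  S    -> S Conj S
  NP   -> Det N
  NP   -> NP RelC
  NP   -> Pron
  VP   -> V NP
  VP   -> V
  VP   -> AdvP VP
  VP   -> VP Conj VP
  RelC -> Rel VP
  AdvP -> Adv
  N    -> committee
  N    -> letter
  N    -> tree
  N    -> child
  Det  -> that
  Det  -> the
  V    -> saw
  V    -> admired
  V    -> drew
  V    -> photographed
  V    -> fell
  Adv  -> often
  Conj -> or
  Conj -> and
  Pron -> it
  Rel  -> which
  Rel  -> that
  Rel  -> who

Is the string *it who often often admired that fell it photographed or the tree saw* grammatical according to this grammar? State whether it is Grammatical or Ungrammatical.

S
  S
    NP
      NP
        NP
          Pron: it
        RelC
          Rel: who
          VP
            AdvP
              Adv: often
            VP
              AdvP
                Adv: often
              VP
                V: admired
      RelC
        Rel: that
        VP
          V: fell
          NP
            Pron: it
    VP
      V: photographed
  Conj: or
  S
    NP
      Det: the
      N: tree
    VP
      V: saw
Every word is introduced by a lexical rule and the phrasal rules combine the resulting categories into a single S.

Grammatical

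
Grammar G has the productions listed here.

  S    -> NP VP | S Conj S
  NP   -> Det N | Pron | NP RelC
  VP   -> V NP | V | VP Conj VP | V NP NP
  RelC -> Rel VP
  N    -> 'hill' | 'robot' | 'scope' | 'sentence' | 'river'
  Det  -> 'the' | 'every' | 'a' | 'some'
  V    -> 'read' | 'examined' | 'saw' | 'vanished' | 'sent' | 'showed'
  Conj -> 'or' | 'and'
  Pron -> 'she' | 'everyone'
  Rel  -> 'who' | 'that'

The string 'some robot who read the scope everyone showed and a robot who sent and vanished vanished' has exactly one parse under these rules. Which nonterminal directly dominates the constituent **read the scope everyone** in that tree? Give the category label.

RelC

[S [S [NP [NP [Det some] [N robot]] [RelC [Rel who] [VP [V read] [NP [Det the] [N scope]] [NP [Pron everyone]]]]] [VP [V showed]]] [Conj and] [S [NP [NP [Det a] [N robot]] [RelC [Rel who] [VP [VP [V sent]] [Conj and] [VP [V vanished]]]]] [VP [V vanished]]]]
The span 'read the scope everyone' is the VP node built by VP → V NP NP.
Its mother is the RelC built by RelC → Rel VP.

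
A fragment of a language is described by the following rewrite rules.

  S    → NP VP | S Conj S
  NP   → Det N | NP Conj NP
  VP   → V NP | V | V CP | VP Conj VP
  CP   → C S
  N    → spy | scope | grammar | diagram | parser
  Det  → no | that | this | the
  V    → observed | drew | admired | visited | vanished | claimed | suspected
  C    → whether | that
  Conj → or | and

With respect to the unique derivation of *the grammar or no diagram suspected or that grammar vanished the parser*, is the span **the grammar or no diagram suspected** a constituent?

[S [S [NP [NP [Det the] [N grammar]] [Conj or] [NP [Det no] [N diagram]]] [VP [V suspected]]] [Conj or] [S [NP [Det that] [N grammar]] [VP [V vanished] [NP [Det the] [N parser]]]]]
The words 'the grammar or no diagram suspected' are exhaustively dominated by a single S node (built by S → NP VP), so they form a constituent.

Yes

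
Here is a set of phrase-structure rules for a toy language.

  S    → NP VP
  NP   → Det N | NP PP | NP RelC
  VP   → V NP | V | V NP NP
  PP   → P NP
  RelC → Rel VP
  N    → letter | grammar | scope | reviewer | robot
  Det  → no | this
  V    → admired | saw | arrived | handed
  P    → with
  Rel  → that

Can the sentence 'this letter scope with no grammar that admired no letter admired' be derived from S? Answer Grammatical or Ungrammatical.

Ungrammatical

An N word can never sit immediately before an N word in any string this grammar generates, so the substring 'letter scope' rules out a derivation.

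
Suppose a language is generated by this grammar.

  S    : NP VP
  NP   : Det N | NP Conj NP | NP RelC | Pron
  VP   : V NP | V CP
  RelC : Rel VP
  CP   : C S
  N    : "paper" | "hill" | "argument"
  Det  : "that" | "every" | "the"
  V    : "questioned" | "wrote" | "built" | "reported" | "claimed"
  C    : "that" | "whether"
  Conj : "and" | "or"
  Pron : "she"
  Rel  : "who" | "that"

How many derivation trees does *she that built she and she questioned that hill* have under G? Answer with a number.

The two bracketings:
[S [NP [NP [NP [Pron she]] [RelC [Rel that] [VP [V built] [NP [Pron she]]]]] [Conj and] [NP [Pron she]]] [VP [V questioned] [NP [Det that] [N hill]]]]
[S [NP [NP [Pron she]] [RelC [Rel that] [VP [V built] [NP [NP [Pron she]] [Conj and] [NP [Pron she]]]]]] [VP [V questioned] [NP [Det that] [N hill]]]]
The trees differ in how a recursive rule is bracketed over the same span.

2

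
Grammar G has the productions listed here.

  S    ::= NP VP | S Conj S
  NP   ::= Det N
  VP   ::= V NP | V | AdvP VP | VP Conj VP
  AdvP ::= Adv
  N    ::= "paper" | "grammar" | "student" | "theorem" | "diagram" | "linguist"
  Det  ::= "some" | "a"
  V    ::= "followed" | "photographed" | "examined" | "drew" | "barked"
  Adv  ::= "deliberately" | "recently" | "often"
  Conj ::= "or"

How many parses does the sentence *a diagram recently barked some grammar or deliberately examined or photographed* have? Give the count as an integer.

Two of the 7 distinct bracketings:
[S [NP [Det a] [N diagram]] [VP [AdvP [Adv recently]] [VP [VP [V barked] [NP [Det some] [N grammar]]] [Conj or] [VP [AdvP [Adv deliberately]] [VP [VP [V examined]] [Conj or] [VP [V photographed]]]]]]]
[S [NP [Det a] [N diagram]] [VP [AdvP [Adv recently]] [VP [VP [V barked] [NP [Det some] [N grammar]]] [Conj or] [VP [VP [AdvP [Adv deliberately]] [VP [V examined]]] [Conj or] [VP [V photographed]]]]]]
The trees differ in how a recursive rule is bracketed over the same span.

7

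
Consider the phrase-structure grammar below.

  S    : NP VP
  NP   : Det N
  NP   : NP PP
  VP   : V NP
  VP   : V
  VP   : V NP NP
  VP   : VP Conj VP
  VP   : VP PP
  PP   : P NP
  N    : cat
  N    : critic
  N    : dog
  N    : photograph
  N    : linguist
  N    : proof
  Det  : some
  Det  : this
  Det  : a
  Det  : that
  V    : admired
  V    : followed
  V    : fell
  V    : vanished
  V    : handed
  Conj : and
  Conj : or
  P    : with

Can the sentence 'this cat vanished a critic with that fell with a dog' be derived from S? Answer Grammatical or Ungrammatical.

A Det word can never sit immediately before a V word in any string this grammar generates, so the substring 'that fell' rules out a derivation.

Ungrammatical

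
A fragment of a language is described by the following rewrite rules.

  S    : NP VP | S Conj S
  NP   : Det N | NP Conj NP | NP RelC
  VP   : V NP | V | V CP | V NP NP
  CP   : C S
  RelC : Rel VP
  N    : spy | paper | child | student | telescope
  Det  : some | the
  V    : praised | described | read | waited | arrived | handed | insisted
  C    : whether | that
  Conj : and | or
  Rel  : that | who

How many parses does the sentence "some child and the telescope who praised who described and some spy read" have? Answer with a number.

4

Two of the 4 distinct bracketings:
[S [NP [NP [Det some] [N child]] [Conj and] [NP [NP [NP [NP [Det the] [N telescope]] [RelC [Rel who] [VP [V praised]]]] [RelC [Rel who] [VP [V described]]]] [Conj and] [NP [Det some] [N spy]]]] [VP [V read]]]
[S [NP [NP [NP [Det some] [N child]] [Conj and] [NP [NP [NP [Det the] [N telescope]] [RelC [Rel who] [VP [V praised]]]] [RelC [Rel who] [VP [V described]]]]] [Conj and] [NP [Det some] [N spy]]] [VP [V read]]]
The trees differ in how a recursive rule is bracketed over the same span.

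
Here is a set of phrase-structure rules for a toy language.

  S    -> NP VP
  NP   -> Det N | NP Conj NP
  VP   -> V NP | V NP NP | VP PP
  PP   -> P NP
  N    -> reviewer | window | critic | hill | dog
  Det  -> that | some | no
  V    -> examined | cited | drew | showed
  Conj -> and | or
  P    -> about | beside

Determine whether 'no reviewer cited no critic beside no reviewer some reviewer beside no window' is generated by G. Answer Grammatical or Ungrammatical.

For S → NP VP, the only prefix that parses as NP is 'no reviewer', but the remainder 'cited no critic beside no reviewer some reviewer beside no window' is not a VP under these rules.

Ungrammatical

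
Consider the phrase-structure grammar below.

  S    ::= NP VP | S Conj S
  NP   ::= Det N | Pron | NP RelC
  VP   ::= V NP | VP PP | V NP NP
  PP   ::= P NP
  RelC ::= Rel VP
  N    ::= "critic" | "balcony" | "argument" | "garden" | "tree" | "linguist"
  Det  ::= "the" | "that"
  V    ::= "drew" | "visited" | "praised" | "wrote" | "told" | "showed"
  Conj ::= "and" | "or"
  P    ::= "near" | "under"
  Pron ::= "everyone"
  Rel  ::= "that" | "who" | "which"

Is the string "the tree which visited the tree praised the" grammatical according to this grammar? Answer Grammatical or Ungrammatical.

For S → NP VP, every NP-prefix leaves a non-VP remainder: after 'the tree' the remainder is not a VP; after 'the tree which visited the tree' the remainder is not a VP. The alternative S rule S → S Conj S likewise has no satisfying split.

Ungrammatical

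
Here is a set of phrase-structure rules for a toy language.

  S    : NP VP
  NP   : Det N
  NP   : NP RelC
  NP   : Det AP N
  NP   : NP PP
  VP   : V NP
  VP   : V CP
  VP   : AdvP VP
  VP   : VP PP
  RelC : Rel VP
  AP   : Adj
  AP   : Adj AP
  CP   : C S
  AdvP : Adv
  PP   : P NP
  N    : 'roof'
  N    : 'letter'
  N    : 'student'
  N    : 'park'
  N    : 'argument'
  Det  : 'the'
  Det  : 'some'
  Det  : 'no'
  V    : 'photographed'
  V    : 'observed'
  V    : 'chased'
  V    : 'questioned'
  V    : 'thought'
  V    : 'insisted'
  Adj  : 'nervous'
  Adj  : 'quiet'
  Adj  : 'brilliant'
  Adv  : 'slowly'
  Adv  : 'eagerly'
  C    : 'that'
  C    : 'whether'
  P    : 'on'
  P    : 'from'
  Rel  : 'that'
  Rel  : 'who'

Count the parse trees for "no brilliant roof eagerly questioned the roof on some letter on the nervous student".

Two of the 9 distinct bracketings:
[S [NP [Det no] [AP [Adj brilliant]] [N roof]] [VP [AdvP [Adv eagerly]] [VP [V questioned] [NP [NP [Det the] [N roof]] [PP [P on] [NP [NP [Det some] [N letter]] [PP [P on] [NP [Det the] [AP [Adj nervous]] [N student]]]]]]]]]
[S [NP [Det no] [AP [Adj brilliant]] [N roof]] [VP [AdvP [Adv eagerly]] [VP [V questioned] [NP [NP [NP [Det the] [N roof]] [PP [P on] [NP [Det some] [N letter]]]] [PP [P on] [NP [Det the] [AP [Adj nervous]] [N student]]]]]]]
The trees differ in how a recursive rule is bracketed over the same span.

9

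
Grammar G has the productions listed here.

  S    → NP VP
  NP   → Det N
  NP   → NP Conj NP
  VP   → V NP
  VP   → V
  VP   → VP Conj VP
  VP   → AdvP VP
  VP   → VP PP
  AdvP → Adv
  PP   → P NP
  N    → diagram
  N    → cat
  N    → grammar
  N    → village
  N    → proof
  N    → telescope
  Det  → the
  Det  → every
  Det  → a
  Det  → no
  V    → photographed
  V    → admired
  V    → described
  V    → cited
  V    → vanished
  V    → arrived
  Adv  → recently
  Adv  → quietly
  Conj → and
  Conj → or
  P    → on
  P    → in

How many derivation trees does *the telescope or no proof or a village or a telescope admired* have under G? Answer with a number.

5

Two of the 5 distinct bracketings:
[S [NP [NP [Det the] [N telescope]] [Conj or] [NP [NP [Det no] [N proof]] [Conj or] [NP [NP [Det a] [N village]] [Conj or] [NP [Det a] [N telescope]]]]] [VP [V admired]]]
[S [NP [NP [Det the] [N telescope]] [Conj or] [NP [NP [NP [Det no] [N proof]] [Conj or] [NP [Det a] [N village]]] [Conj or] [NP [Det a] [N telescope]]]] [VP [V admired]]]
The trees differ in how a recursive rule is bracketed over the same span.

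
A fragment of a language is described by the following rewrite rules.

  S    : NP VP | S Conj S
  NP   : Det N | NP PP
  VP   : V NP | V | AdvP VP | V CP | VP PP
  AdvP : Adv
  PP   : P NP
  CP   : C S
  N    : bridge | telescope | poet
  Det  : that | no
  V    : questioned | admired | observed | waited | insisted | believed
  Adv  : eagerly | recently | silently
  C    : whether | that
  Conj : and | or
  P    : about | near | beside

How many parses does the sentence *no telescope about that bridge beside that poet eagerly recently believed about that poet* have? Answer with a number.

6

Two of the 6 distinct bracketings:
[S [NP [NP [Det no] [N telescope]] [PP [P about] [NP [NP [Det that] [N bridge]] [PP [P beside] [NP [Det that] [N poet]]]]]] [VP [AdvP [Adv eagerly]] [VP [AdvP [Adv recently]] [VP [VP [V believed]] [PP [P about] [NP [Det that] [N poet]]]]]]]
[S [NP [NP [Det no] [N telescope]] [PP [P about] [NP [NP [Det that] [N bridge]] [PP [P beside] [NP [Det that] [N poet]]]]]] [VP [AdvP [Adv eagerly]] [VP [VP [AdvP [Adv recently]] [VP [V believed]]] [PP [P about] [NP [Det that] [N poet]]]]]]
The trees differ in how a recursive rule is bracketed over the same span.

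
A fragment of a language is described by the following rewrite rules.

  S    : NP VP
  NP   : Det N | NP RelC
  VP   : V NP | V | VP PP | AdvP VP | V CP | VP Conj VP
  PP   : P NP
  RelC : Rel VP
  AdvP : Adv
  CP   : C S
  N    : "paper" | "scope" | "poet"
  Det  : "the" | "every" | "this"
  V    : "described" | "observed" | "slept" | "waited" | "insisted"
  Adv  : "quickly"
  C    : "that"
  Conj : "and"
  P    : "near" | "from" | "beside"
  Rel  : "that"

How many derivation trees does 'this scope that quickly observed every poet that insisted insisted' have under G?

2

The two bracketings:
[S [NP [NP [Det this] [N scope]] [RelC [Rel that] [VP [AdvP [Adv quickly]] [VP [V observed] [NP [NP [Det every] [N poet]] [RelC [Rel that] [VP [V insisted]]]]]]]] [VP [V insisted]]]
[S [NP [NP [NP [Det this] [N scope]] [RelC [Rel that] [VP [AdvP [Adv quickly]] [VP [V observed] [NP [Det every] [N poet]]]]]] [RelC [Rel that] [VP [V insisted]]]] [VP [V insisted]]]
The trees differ in how a recursive rule is bracketed over the same span.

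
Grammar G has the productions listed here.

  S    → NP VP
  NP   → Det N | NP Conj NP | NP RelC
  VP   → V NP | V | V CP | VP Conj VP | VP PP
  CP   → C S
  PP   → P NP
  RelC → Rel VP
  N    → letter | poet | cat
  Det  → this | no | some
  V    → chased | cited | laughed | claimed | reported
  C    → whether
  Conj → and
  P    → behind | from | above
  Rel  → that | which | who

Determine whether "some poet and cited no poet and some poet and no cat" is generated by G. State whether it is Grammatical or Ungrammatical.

Ungrammatical

For S → NP VP, the only prefix that parses as NP is 'some poet', but the remainder 'and cited no poet and some poet and no cat' is not a VP under these rules.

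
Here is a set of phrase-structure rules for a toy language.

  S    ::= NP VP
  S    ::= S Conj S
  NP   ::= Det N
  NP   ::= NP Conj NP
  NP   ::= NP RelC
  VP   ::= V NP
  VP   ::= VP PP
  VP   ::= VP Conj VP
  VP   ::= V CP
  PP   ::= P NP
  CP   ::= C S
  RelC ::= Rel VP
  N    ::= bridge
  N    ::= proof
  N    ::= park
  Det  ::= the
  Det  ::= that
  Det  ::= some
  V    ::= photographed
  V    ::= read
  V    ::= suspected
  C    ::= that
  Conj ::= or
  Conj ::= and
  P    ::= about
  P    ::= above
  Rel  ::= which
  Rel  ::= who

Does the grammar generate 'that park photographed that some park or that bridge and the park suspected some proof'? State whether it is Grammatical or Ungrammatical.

S
  NP
    Det: that
    N: park
  VP
    V: photographed
    CP
      C: that
      S
        NP
          NP
            Det: some
            N: park
          Conj: or
          NP
            NP
              Det: that
              N: bridge
            Conj: and
            NP
              Det: the
              N: park
        VP
          V: suspected
          NP
            Det: some
            N: proof
Each bracket corresponds to one application of a listed rule, so the string is derivable from S.

Grammatical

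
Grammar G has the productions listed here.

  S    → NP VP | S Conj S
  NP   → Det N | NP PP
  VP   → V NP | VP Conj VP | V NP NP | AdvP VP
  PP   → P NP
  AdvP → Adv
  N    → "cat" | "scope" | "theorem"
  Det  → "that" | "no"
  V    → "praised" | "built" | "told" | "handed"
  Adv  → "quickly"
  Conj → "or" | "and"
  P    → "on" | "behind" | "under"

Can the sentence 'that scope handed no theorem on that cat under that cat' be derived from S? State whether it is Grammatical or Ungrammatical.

[S [NP [Det that] [N scope]] [VP [V handed] [NP [NP [Det no] [N theorem]] [PP [P on] [NP [NP [Det that] [N cat]] [PP [P under] [NP [Det that] [N cat]]]]]]]]
Every word is introduced by a lexical rule and the phrasal rules combine the resulting categories into a single S.

Grammatical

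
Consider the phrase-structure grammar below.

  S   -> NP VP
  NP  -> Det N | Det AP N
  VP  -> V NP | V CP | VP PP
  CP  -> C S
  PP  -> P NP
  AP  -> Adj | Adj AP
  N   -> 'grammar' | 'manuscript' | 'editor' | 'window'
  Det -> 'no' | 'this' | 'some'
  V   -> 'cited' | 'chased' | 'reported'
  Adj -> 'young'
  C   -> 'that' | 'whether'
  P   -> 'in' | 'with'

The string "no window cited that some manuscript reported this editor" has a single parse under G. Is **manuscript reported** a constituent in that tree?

No

[S [NP [Det no] [N window]] [VP [V cited] [CP [C that] [S [NP [Det some] [N manuscript]] [VP [V reported] [NP [Det this] [N editor]]]]]]]
The smallest constituent containing 'manuscript reported' is the S spanning 'some manuscript reported this editor'; no single node in the tree dominates exactly the given words.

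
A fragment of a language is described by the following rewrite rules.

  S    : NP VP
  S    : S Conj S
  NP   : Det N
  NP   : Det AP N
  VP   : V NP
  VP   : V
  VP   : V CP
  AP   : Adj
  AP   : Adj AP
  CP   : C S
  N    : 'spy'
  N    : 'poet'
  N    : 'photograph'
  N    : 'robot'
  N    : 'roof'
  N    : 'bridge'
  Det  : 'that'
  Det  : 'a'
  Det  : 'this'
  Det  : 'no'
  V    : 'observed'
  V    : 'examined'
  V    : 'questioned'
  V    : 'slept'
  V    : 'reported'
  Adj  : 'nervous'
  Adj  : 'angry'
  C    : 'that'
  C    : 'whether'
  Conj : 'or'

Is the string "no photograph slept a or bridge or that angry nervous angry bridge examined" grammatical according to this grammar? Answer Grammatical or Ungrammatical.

A Det word can never sit immediately before a Conj word in any string this grammar generates, so the substring 'a or' rules out a derivation.

Ungrammatical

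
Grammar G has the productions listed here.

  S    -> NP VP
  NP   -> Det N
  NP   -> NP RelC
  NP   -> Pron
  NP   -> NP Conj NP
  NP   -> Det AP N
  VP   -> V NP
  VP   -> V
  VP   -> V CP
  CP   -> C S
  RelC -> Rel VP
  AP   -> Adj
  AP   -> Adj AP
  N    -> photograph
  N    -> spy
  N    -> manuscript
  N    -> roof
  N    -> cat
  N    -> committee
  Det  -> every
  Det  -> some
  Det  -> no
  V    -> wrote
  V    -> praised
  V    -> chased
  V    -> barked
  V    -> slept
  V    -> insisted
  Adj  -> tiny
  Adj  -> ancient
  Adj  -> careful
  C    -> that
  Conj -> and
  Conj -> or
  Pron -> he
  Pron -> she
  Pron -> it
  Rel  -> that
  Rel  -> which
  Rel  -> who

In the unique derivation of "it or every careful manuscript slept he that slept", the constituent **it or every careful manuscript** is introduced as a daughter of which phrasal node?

[S [NP [NP [Pron it]] [Conj or] [NP [Det every] [AP [Adj careful]] [N manuscript]]] [VP [V slept] [NP [NP [Pron he]] [RelC [Rel that] [VP [V slept]]]]]]
The span 'it or every careful manuscript' is the NP node built by NP → NP Conj NP.
Its mother is the S built by S → NP VP.

S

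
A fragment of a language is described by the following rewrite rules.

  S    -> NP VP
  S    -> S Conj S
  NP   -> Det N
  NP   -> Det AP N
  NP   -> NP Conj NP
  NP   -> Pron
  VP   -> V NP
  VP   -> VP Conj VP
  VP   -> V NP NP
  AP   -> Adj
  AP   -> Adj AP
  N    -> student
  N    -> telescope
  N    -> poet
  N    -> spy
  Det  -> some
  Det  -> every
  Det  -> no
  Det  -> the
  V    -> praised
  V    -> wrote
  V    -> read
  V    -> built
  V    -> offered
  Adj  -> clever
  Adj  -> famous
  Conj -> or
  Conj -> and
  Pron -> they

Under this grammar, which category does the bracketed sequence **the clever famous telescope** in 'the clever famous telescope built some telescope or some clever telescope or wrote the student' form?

[S [NP [Det the] [AP [Adj clever] [AP [Adj famous]]] [N telescope]] [VP [VP [V built] [NP [NP [Det some] [N telescope]] [Conj or] [NP [Det some] [AP [Adj clever]] [N telescope]]]] [Conj or] [VP [V wrote] [NP [Det the] [N student]]]]]
The span 'the clever famous telescope' is the NP node built by NP → Det AP N.

NP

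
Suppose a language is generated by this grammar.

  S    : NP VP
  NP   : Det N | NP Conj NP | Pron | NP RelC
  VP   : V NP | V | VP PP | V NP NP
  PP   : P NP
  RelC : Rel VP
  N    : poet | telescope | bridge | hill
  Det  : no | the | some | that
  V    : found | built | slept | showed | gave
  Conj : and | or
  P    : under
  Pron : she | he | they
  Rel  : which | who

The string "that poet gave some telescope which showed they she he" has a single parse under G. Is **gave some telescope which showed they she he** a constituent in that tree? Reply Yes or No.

Yes

[S [NP [Det that] [N poet]] [VP [V gave] [NP [NP [Det some] [N telescope]] [RelC [Rel which] [VP [V showed] [NP [Pron they]] [NP [Pron she]]]]] [NP [Pron he]]]]
The words 'gave some telescope which showed they she he' are exhaustively dominated by a single VP node (built by VP → V NP NP), so they form a constituent.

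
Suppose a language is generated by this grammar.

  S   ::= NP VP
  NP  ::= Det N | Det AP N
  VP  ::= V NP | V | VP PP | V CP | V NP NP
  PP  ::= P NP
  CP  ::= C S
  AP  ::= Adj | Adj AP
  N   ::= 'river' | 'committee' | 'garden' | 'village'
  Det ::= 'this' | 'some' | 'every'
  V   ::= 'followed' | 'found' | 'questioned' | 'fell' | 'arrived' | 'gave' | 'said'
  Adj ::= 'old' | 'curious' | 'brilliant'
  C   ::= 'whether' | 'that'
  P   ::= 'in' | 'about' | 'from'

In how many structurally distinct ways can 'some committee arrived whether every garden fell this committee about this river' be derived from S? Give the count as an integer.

The two bracketings:
[S [NP [Det some] [N committee]] [VP [VP [V arrived] [CP [C whether] [S [NP [Det every] [N garden]] [VP [V fell] [NP [Det this] [N committee]]]]]] [PP [P about] [NP [Det this] [N river]]]]]
[S [NP [Det some] [N committee]] [VP [V arrived] [CP [C whether] [S [NP [Det every] [N garden]] [VP [VP [V fell] [NP [Det this] [N committee]]] [PP [P about] [NP [Det this] [N river]]]]]]]]
The trees differ in how a recursive rule is bracketed over the same span.

2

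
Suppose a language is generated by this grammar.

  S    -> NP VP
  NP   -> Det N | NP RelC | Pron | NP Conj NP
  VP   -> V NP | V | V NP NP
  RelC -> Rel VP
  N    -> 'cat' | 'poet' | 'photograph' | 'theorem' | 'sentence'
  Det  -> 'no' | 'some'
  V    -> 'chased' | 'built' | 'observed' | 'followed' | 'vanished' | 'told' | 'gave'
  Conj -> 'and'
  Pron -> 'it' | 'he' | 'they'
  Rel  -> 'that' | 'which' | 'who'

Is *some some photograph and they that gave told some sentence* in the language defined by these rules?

Ungrammatical

A Det word can never sit immediately before a Det word in any string this grammar generates, so the substring 'some some' rules out a derivation.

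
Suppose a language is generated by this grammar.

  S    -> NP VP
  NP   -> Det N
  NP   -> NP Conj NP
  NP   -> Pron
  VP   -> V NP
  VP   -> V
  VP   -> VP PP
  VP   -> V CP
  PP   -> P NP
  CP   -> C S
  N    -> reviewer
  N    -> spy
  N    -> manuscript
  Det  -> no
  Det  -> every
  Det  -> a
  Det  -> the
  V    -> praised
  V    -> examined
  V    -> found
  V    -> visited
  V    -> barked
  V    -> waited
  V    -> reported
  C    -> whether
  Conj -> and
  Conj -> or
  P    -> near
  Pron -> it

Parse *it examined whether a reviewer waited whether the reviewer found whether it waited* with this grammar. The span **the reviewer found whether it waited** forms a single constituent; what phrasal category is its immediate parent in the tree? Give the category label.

[S [NP [Pron it]] [VP [V examined] [CP [C whether] [S [NP [Det a] [N reviewer]] [VP [V waited] [CP [C whether] [S [NP [Det the] [N reviewer]] [VP [V found] [CP [C whether] [S [NP [Pron it]] [VP [V waited]]]]]]]]]]]]
The span 'the reviewer found whether it waited' is the S node built by S → NP VP.
Its mother is the CP built by CP → C S.

CP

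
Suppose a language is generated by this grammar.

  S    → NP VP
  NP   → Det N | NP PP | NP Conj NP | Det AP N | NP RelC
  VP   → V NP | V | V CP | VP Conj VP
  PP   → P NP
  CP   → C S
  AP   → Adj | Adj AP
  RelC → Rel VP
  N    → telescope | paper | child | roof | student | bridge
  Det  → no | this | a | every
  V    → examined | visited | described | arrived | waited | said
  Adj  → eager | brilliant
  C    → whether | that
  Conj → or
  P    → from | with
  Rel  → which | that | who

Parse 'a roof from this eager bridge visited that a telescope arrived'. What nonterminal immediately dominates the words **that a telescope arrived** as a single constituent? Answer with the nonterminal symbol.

CP

S
  NP
    NP
      Det: a
      N: roof
    PP
      P: from
      NP
        Det: this
        AP
          Adj: eager
        N: bridge
  VP
    V: visited
    CP
      C: that
      S
        NP
          Det: a
          N: telescope
        VP
          V: arrived
The span 'that a telescope arrived' is the CP node built by CP → C S.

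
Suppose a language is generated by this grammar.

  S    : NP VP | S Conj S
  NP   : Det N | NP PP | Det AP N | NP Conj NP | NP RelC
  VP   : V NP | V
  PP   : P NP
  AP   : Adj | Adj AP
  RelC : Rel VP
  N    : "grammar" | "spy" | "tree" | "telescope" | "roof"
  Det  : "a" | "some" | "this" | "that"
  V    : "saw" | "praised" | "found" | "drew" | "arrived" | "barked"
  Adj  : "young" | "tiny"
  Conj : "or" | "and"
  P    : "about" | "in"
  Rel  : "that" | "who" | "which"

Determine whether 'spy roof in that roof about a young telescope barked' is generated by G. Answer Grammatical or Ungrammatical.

An N word can never sit immediately before an N word in any string this grammar generates, so the substring 'spy roof' rules out a derivation.

Ungrammatical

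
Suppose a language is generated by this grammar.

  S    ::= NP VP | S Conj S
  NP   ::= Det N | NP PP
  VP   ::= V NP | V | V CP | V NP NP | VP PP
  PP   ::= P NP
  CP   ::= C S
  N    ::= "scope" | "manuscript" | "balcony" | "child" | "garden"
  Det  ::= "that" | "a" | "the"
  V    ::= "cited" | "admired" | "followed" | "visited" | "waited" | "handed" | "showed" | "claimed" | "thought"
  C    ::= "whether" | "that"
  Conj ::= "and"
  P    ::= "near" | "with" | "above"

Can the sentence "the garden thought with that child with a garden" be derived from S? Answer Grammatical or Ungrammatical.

S
  NP
    Det: the
    N: garden
  VP
    VP
      V: thought
    PP
      P: with
      NP
        NP
          Det: that
          N: child
        PP
          P: with
          NP
            Det: a
            N: garden
Every word is introduced by a lexical rule and the phrasal rules combine the resulting categories into a single S.

Grammatical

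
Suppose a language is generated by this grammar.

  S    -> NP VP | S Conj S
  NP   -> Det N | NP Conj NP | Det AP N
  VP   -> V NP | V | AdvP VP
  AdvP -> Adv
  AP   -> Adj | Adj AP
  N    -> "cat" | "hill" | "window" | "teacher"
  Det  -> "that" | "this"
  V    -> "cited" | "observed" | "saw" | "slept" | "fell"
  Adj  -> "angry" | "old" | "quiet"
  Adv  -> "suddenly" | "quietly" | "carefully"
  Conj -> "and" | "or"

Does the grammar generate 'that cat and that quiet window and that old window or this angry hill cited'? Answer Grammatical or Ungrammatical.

Grammatical

S
  NP
    NP
      Det: that
      N: cat
    Conj: and
    NP
      NP
        Det: that
        AP
          Adj: quiet
        N: window
      Conj: and
      NP
        NP
          Det: that
          AP
            Adj: old
          N: window
        Conj: or
        NP
          Det: this
          AP
            Adj: angry
          N: hill
  VP
    V: cited
Every word is introduced by a lexical rule and the phrasal rules combine the resulting categories into a single S.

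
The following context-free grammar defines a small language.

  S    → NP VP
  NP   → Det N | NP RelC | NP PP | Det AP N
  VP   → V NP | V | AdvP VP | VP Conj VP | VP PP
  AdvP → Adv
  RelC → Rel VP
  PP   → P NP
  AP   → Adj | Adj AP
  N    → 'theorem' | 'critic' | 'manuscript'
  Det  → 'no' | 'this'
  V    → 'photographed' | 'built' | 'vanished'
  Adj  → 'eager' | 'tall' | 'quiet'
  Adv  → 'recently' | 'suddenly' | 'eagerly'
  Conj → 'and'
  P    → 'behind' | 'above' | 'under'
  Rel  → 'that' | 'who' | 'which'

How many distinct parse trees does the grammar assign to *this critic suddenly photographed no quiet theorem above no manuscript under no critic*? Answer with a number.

Two of the 9 distinct bracketings:
[S [NP [Det this] [N critic]] [VP [AdvP [Adv suddenly]] [VP [V photographed] [NP [NP [Det no] [AP [Adj quiet]] [N theorem]] [PP [P above] [NP [NP [Det no] [N manuscript]] [PP [P under] [NP [Det no] [N critic]]]]]]]]]
[S [NP [Det this] [N critic]] [VP [AdvP [Adv suddenly]] [VP [V photographed] [NP [NP [NP [Det no] [AP [Adj quiet]] [N theorem]] [PP [P above] [NP [Det no] [N manuscript]]]] [PP [P under] [NP [Det no] [N critic]]]]]]]
The trees differ in how a recursive rule is bracketed over the same span.

9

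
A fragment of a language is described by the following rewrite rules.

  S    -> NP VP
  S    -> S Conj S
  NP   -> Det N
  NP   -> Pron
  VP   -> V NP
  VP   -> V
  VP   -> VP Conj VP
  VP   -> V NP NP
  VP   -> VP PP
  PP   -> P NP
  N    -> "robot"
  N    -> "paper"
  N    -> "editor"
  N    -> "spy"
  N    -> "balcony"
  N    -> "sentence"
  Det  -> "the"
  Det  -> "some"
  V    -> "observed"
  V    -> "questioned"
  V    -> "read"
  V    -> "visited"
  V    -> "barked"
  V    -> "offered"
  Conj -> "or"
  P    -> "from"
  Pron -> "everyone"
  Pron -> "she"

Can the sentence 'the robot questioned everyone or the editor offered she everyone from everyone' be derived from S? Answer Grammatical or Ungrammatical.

Grammatical

S
  S
    NP
      Det: the
      N: robot
    VP
      V: questioned
      NP
        Pron: everyone
  Conj: or
  S
    NP
      Det: the
      N: editor
    VP
      VP
        V: offered
        NP
          Pron: she
        NP
          Pron: everyone
      PP
        P: from
        NP
          Pron: everyone
Each bracket corresponds to one application of a listed rule, so the string is derivable from S.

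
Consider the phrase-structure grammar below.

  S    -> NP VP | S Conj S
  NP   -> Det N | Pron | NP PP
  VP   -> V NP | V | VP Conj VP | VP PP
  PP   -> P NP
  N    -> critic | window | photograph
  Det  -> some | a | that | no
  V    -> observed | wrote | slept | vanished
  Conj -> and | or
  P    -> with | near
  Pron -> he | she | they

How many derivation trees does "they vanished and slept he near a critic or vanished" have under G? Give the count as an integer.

5

Two of the 5 distinct bracketings:
[S [NP [Pron they]] [VP [VP [V vanished]] [Conj and] [VP [VP [V slept] [NP [NP [Pron he]] [PP [P near] [NP [Det a] [N critic]]]]] [Conj or] [VP [V vanished]]]]]
[S [NP [Pron they]] [VP [VP [V vanished]] [Conj and] [VP [VP [VP [V slept] [NP [Pron he]]] [PP [P near] [NP [Det a] [N critic]]]] [Conj or] [VP [V vanished]]]]]
The difference turns on whether NP → NP PP is used at the relevant span, versus an alternative expansion of NP.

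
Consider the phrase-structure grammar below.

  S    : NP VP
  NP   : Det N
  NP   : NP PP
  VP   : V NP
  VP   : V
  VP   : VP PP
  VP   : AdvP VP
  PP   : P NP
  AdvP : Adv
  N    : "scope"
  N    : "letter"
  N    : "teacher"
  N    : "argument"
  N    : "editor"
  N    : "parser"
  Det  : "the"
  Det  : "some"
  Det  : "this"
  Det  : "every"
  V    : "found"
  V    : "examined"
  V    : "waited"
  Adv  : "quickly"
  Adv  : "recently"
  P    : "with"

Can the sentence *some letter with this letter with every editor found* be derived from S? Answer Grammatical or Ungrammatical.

S
  NP
    NP
      Det: some
      N: letter
    PP
      P: with
      NP
        NP
          Det: this
          N: letter
        PP
          P: with
          NP
            Det: every
            N: editor
  VP
    V: found
The bracketing above is licensed at every node by one of the given productions, with S at the root.

Grammatical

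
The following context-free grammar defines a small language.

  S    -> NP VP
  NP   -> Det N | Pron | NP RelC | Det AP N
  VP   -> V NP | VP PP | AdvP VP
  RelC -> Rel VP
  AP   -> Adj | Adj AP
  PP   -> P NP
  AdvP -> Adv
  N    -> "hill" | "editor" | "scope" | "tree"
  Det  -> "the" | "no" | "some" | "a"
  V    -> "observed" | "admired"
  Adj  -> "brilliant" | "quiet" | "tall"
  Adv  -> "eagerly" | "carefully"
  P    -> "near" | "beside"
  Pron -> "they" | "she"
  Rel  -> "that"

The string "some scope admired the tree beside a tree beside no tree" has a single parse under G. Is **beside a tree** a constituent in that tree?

Yes

[S [NP [Det some] [N scope]] [VP [VP [VP [V admired] [NP [Det the] [N tree]]] [PP [P beside] [NP [Det a] [N tree]]]] [PP [P beside] [NP [Det no] [N tree]]]]]
The words 'beside a tree' are exhaustively dominated by a single PP node (built by PP → P NP), so they form a constituent.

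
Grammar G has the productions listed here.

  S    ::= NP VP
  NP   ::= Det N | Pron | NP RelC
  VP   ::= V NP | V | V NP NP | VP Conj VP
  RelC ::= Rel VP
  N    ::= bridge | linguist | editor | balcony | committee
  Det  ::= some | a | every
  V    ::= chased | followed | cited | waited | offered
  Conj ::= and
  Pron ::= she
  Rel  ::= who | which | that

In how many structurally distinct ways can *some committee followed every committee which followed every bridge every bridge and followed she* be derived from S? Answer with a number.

4

Two of the 4 distinct bracketings:
[S [NP [Det some] [N committee]] [VP [V followed] [NP [NP [Det every] [N committee]] [RelC [Rel which] [VP [VP [V followed] [NP [Det every] [N bridge]] [NP [Det every] [N bridge]]] [Conj and] [VP [V followed] [NP [Pron she]]]]]]]]
[S [NP [Det some] [N committee]] [VP [V followed] [NP [NP [Det every] [N committee]] [RelC [Rel which] [VP [VP [V followed] [NP [Det every] [N bridge]] [NP [Det every] [N bridge]]] [Conj and] [VP [V followed]]]]] [NP [Pron she]]]]
The difference turns on whether VP → V is used at the relevant span, versus an alternative expansion of VP.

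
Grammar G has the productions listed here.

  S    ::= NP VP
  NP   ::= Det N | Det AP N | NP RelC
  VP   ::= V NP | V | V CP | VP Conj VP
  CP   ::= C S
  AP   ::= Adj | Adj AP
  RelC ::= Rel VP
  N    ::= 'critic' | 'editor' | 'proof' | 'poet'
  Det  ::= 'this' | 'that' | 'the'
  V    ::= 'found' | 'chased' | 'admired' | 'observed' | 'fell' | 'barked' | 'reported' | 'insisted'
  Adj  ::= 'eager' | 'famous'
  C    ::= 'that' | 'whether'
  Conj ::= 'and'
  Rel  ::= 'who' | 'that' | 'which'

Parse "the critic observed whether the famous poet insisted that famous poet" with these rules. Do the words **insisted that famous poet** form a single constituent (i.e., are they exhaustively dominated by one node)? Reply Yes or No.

Yes

[S [NP [Det the] [N critic]] [VP [V observed] [CP [C whether] [S [NP [Det the] [AP [Adj famous]] [N poet]] [VP [V insisted] [NP [Det that] [AP [Adj famous]] [N poet]]]]]]]
The words 'insisted that famous poet' are exhaustively dominated by a single VP node (built by VP → V NP), so they form a constituent.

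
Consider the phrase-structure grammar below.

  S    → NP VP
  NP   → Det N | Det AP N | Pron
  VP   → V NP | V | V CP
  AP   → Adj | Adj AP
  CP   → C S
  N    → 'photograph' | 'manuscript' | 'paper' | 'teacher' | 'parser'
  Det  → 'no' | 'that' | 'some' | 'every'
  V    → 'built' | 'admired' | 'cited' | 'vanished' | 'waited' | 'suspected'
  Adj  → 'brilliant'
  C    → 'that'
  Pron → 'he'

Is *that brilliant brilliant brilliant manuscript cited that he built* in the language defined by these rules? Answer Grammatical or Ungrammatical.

Grammatical

[S [NP [Det that] [AP [Adj brilliant] [AP [Adj brilliant] [AP [Adj brilliant]]]] [N manuscript]] [VP [V cited] [CP [C that] [S [NP [Pron he]] [VP [V built]]]]]]
The bracketing above is licensed at every node by one of the given productions, with S at the root.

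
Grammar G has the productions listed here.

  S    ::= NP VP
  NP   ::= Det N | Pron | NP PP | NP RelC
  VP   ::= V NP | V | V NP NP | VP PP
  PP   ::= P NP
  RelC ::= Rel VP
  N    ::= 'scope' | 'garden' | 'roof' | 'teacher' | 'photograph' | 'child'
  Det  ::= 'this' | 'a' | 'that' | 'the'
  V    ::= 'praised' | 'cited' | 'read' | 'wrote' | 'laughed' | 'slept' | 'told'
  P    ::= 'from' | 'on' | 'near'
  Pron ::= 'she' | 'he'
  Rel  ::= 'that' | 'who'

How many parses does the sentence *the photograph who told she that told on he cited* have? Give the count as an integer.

6

Two of the 6 distinct bracketings:
[S [NP [NP [NP [Det the] [N photograph]] [RelC [Rel who] [VP [V told] [NP [NP [Pron she]] [RelC [Rel that] [VP [V told]]]]]]] [PP [P on] [NP [Pron he]]]] [VP [V cited]]]
[S [NP [NP [NP [NP [Det the] [N photograph]] [RelC [Rel who] [VP [V told] [NP [Pron she]]]]] [RelC [Rel that] [VP [V told]]]] [PP [P on] [NP [Pron he]]]] [VP [V cited]]]
The trees differ in how a recursive rule is bracketed over the same span.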